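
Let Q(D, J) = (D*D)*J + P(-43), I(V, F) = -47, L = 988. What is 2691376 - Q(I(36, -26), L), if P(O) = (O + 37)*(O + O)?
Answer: 508368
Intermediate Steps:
P(O) = 2*O*(37 + O) (P(O) = (37 + O)*(2*O) = 2*O*(37 + O))
Q(D, J) = 516 + J*D² (Q(D, J) = (D*D)*J + 2*(-43)*(37 - 43) = D²*J + 2*(-43)*(-6) = J*D² + 516 = 516 + J*D²)
2691376 - Q(I(36, -26), L) = 2691376 - (516 + 988*(-47)²) = 2691376 - (516 + 988*2209) = 2691376 - (516 + 2182492) = 2691376 - 1*2183008 = 2691376 - 2183008 = 508368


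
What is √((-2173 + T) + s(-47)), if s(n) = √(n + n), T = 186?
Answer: √(-1987 + I*√94) ≈ 0.1087 + 44.576*I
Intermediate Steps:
s(n) = √2*√n (s(n) = √(2*n) = √2*√n)
√((-2173 + T) + s(-47)) = √((-2173 + 186) + √2*√(-47)) = √(-1987 + √2*(I*√47)) = √(-1987 + I*√94)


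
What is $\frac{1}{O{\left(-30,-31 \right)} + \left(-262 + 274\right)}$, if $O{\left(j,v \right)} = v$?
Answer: $- \frac{1}{19} \approx -0.052632$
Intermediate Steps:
$\frac{1}{O{\left(-30,-31 \right)} + \left(-262 + 274\right)} = \frac{1}{-31 + \left(-262 + 274\right)} = \frac{1}{-31 + 12} = \frac{1}{-19} = - \frac{1}{19}$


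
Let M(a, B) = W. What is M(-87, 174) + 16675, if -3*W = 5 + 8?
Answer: 50012/3 ≈ 16671.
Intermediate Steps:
W = -13/3 (W = -(5 + 8)/3 = -⅓*13 = -13/3 ≈ -4.3333)
M(a, B) = -13/3
M(-87, 174) + 16675 = -13/3 + 16675 = 50012/3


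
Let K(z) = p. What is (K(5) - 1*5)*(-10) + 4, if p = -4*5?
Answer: 254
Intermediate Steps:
p = -20
K(z) = -20
(K(5) - 1*5)*(-10) + 4 = (-20 - 1*5)*(-10) + 4 = (-20 - 5)*(-10) + 4 = -25*(-10) + 4 = 250 + 4 = 254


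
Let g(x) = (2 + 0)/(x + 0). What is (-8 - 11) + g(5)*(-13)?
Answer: -121/5 ≈ -24.200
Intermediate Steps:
g(x) = 2/x
(-8 - 11) + g(5)*(-13) = (-8 - 11) + (2/5)*(-13) = -19 + (2*(1/5))*(-13) = -19 + (2/5)*(-13) = -19 - 26/5 = -121/5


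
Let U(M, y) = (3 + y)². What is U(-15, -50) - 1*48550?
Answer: -46341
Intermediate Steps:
U(-15, -50) - 1*48550 = (3 - 50)² - 1*48550 = (-47)² - 48550 = 2209 - 48550 = -46341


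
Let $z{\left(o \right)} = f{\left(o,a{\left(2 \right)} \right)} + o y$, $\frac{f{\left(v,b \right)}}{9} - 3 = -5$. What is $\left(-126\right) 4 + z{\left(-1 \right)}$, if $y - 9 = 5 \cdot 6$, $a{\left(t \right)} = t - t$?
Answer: $-561$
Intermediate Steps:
$a{\left(t \right)} = 0$
$f{\left(v,b \right)} = -18$ ($f{\left(v,b \right)} = 27 + 9 \left(-5\right) = 27 - 45 = -18$)
$y = 39$ ($y = 9 + 5 \cdot 6 = 9 + 30 = 39$)
$z{\left(o \right)} = -18 + 39 o$ ($z{\left(o \right)} = -18 + o 39 = -18 + 39 o$)
$\left(-126\right) 4 + z{\left(-1 \right)} = \left(-126\right) 4 + \left(-18 + 39 \left(-1\right)\right) = -504 - 57 = -561$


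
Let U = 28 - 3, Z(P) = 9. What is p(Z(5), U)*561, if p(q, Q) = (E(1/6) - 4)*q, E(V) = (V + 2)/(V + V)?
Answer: 25245/2 ≈ 12623.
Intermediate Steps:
U = 25
E(V) = (2 + V)/(2*V) (E(V) = (2 + V)/((2*V)) = (2 + V)*(1/(2*V)) = (2 + V)/(2*V))
p(q, Q) = 5*q/2 (p(q, Q) = ((2 + 1/6)/(2*(1/6)) - 4)*q = ((2 + ⅙)/(2*(⅙)) - 4)*q = ((½)*6*(13/6) - 4)*q = (13/2 - 4)*q = 5*q/2)
p(Z(5), U)*561 = ((5/2)*9)*561 = (45/2)*561 = 25245/2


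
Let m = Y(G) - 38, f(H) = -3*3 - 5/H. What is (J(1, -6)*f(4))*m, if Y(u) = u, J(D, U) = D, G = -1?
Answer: 1599/4 ≈ 399.75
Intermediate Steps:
f(H) = -9 - 5/H
m = -39 (m = -1 - 38 = -39)
(J(1, -6)*f(4))*m = (1*(-9 - 5/4))*(-39) = (1*(-41/4))*(-39) = -41/4*(-39) = 1599/4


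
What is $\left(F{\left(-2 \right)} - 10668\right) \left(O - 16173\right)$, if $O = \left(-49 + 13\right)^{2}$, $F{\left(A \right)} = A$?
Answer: $158737590$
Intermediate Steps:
$O = 1296$ ($O = \left(-36\right)^{2} = 1296$)
$\left(F{\left(-2 \right)} - 10668\right) \left(O - 16173\right) = \left(-2 - 10668\right) \left(1296 - 16173\right) = \left(-2 - 10668\right) \left(-14877\right) = \left(-10670\right) \left(-14877\right) = 158737590$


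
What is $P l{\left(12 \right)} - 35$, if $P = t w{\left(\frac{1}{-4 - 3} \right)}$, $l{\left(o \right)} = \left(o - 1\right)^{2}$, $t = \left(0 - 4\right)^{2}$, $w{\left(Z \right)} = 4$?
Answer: $7709$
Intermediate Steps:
$t = 16$ ($t = \left(-4\right)^{2} = 16$)
$l{\left(o \right)} = \left(-1 + o\right)^{2}$
$P = 64$ ($P = 16 \cdot 4 = 64$)
$P l{\left(12 \right)} - 35 = 64 \left(-1 + 12\right)^{2} - 35 = 64 \cdot 11^{2} - 35 = 64 \cdot 121 - 35 = 7744 - 35 = 7709$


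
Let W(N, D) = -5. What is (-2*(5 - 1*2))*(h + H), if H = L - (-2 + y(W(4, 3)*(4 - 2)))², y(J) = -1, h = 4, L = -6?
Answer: 66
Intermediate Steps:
H = -15 (H = -6 - (-2 - 1)² = -6 - 1*(-3)² = -6 - 1*9 = -6 - 9 = -15)
(-2*(5 - 1*2))*(h + H) = (-2*(5 - 1*2))*(4 - 15) = -2*(5 - 2)*(-11) = -2*3*(-11) = -6*(-11) = 66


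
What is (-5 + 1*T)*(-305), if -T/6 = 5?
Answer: 10675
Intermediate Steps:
T = -30 (T = -6*5 = -30)
(-5 + 1*T)*(-305) = (-5 + 1*(-30))*(-305) = (-5 - 30)*(-305) = -35*(-305) = 10675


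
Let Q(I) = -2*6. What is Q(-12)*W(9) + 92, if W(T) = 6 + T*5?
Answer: -520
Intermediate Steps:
Q(I) = -12
W(T) = 6 + 5*T
Q(-12)*W(9) + 92 = -12*(6 + 5*9) + 92 = -12*(6 + 45) + 92 = -12*51 + 92 = -612 + 92 = -520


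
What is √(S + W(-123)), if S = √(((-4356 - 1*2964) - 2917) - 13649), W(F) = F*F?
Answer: √(15129 + 3*I*√2654) ≈ 123.0 + 0.6283*I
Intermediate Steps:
W(F) = F²
S = 3*I*√2654 (S = √(((-4356 - 2964) - 2917) - 13649) = √((-7320 - 2917) - 13649) = √(-10237 - 13649) = √(-23886) = 3*I*√2654 ≈ 154.55*I)
√(S + W(-123)) = √(3*I*√2654 + (-123)²) = √(3*I*√2654 + 15129) = √(15129 + 3*I*√2654)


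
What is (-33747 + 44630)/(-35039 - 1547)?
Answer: -10883/36586 ≈ -0.29746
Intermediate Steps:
(-33747 + 44630)/(-35039 - 1547) = 10883/(-36586) = 10883*(-1/36586) = -10883/36586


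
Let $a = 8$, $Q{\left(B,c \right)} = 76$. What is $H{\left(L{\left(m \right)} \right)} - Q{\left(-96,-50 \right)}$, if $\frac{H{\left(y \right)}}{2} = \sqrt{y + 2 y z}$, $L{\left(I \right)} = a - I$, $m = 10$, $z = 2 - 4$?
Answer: $-76 + 2 \sqrt{6} \approx -71.101$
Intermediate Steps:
$z = -2$ ($z = 2 - 4 = -2$)
$L{\left(I \right)} = 8 - I$
$H{\left(y \right)} = 2 \sqrt{3} \sqrt{- y}$ ($H{\left(y \right)} = 2 \sqrt{y + 2 y \left(-2\right)} = 2 \sqrt{y - 4 y} = 2 \sqrt{- 3 y} = 2 \sqrt{3} \sqrt{- y}$)
$H{\left(L{\left(m \right)} \right)} - Q{\left(-96,-50 \right)} = 2 \sqrt{3} \sqrt{- (8 - 10)} - 76 = 2 \sqrt{3} \sqrt{\left(-1\right) \left(-2\right)} - 76 = 2 \sqrt{3} \sqrt{2} - 76 = 2 \sqrt{6} - 76 = -76 + 2 \sqrt{6}$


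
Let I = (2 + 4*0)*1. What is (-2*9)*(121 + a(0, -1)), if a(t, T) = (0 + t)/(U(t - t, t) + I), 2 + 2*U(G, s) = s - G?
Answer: -2178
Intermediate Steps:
U(G, s) = -1 + s/2 - G/2 (U(G, s) = -1 + (s - G)/2 = -1 + (s/2 - G/2) = -1 + s/2 - G/2)
I = 2 (I = (2 + 0)*1 = 2*1 = 2)
a(t, T) = t/(1 + t/2) (a(t, T) = (0 + t)/((-1 + t/2 - (t - t)/2) + 2) = t/((-1 + t/2 - ½*0) + 2) = t/((-1 + t/2 + 0) + 2) = t/((-1 + t/2) + 2) = t/(1 + t/2))
(-2*9)*(121 + a(0, -1)) = (-2*9)*(121 + 2*0/(2 + 0)) = -18*(121 + 2*0/2) = -18*(121 + 2*0*(½)) = -18*(121 + 0) = -18*121 = -2178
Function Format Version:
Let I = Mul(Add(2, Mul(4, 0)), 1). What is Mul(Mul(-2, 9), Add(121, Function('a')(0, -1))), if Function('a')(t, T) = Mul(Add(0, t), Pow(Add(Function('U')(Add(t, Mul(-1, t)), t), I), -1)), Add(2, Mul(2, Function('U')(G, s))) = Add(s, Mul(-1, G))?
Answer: -2178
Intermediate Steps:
Function('U')(G, s) = Add(-1, Mul(Rational(1, 2), s), Mul(Rational(-1, 2), G)) (Function('U')(G, s) = Add(-1, Mul(Rational(1, 2), Add(s, Mul(-1, G)))) = Add(-1, Add(Mul(Rational(1, 2), s), Mul(Rational(-1, 2), G))) = Add(-1, Mul(Rational(1, 2), s), Mul(Rational(-1, 2), G)))
I = 2 (I = Mul(Add(2, 0), 1) = Mul(2, 1) = 2)
Function('a')(t, T) = Mul(t, Pow(Add(1, Mul(Rational(1, 2), t)), -1)) (Function('a')(t, T) = Mul(Add(0, t), Pow(Add(Add(-1, Mul(Rational(1, 2), t), Mul(Rational(-1, 2), Add(t, Mul(-1, t)))), 2), -1)) = Mul(t, Pow(Add(Add(-1, Mul(Rational(1, 2), t), Mul(Rational(-1, 2), 0)), 2), -1)) = Mul(t, Pow(Add(Add(-1, Mul(Rational(1, 2), t), 0), 2), -1)) = Mul(t, Pow(Add(Add(-1, Mul(Rational(1, 2), t)), 2), -1)) = Mul(t, Pow(Add(1, Mul(Rational(1, 2), t)), -1)))
Mul(Mul(-2, 9), Add(121, Function('a')(0, -1))) = Mul(Mul(-2, 9), Add(121, Mul(2, 0, Pow(Add(2, 0), -1)))) = Mul(-18, Add(121, Mul(2, 0, Pow(2, -1)))) = Mul(-18, Add(121, Mul(2, 0, Rational(1, 2)))) = Mul(-18, Add(121, 0)) = Mul(-18, 121) = -2178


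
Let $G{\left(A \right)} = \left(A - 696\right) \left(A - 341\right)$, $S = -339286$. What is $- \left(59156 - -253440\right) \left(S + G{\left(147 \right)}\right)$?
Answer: $72766096880$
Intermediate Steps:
$G{\left(A \right)} = \left(-696 + A\right) \left(-341 + A\right)$
$- \left(59156 - -253440\right) \left(S + G{\left(147 \right)}\right) = - \left(59156 - -253440\right) \left(-339286 + \left(237336 + 147^{2} - 152439\right)\right) = - \left(59156 + 253440\right) \left(-339286 + \left(237336 + 21609 - 152439\right)\right) = - 312596 \left(-339286 + 106506\right) = - 312596 \left(-232780\right) = \left(-1\right) \left(-72766096880\right) = 72766096880$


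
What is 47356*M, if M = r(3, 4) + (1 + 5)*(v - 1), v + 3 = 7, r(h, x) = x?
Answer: 1041832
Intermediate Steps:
v = 4 (v = -3 + 7 = 4)
M = 22 (M = 4 + (1 + 5)*(4 - 1) = 4 + 6*3 = 4 + 18 = 22)
47356*M = 47356*22 = 1041832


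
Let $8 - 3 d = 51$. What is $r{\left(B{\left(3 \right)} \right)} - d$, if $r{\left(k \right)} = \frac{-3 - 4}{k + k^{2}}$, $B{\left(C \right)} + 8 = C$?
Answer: $\frac{839}{60} \approx 13.983$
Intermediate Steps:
$d = - \frac{43}{3}$ ($d = \frac{8}{3} - 17 = - \frac{43}{3} \approx -14.333$)
$B{\left(C \right)} = -8 + C$
$r{\left(k \right)} = - \frac{7}{k + k^{2}}$
$r{\left(B{\left(3 \right)} \right)} - d = - \frac{7}{\left(-8 + 3\right) \left(1 + \left(-8 + 3\right)\right)} - - \frac{43}{3} = - \frac{7}{\left(-5\right) \left(1 - 5\right)} + \frac{43}{3} = \left(-7\right) \left(- \frac{1}{5}\right) \frac{1}{-4} + \frac{43}{3} = \left(-7\right) \left(- \frac{1}{5}\right) \left(- \frac{1}{4}\right) + \frac{43}{3} = - \frac{7}{20} + \frac{43}{3} = \frac{839}{60}$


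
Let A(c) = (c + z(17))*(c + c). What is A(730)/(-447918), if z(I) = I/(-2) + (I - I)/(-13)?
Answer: -175565/74653 ≈ -2.3517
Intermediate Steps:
z(I) = -I/2 (z(I) = I*(-½) + 0*(-1/13) = -I/2 + 0 = -I/2)
A(c) = 2*c*(-17/2 + c) (A(c) = (c - ½*17)*(c + c) = (c - 17/2)*(2*c) = (-17/2 + c)*(2*c) = 2*c*(-17/2 + c))
A(730)/(-447918) = (730*(-17 + 2*730))/(-447918) = (730*(-17 + 1460))*(-1/447918) = (730*1443)*(-1/447918) = 1053390*(-1/447918) = -175565/74653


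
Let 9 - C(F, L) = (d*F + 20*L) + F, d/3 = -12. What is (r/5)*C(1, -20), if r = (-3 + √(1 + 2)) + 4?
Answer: 444/5 + 444*√3/5 ≈ 242.61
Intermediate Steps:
d = -36 (d = 3*(-12) = -36)
C(F, L) = 9 - 20*L + 35*F (C(F, L) = 9 - ((-36*F + 20*L) + F) = 9 - (-35*F + 20*L) = 9 + (-20*L + 35*F) = 9 - 20*L + 35*F)
r = 1 + √3 (r = (-3 + √3) + 4 = 1 + √3 ≈ 2.7321)
(r/5)*C(1, -20) = ((1 + √3)/5)*(9 - 20*(-20) + 35*1) = ((1 + √3)*(⅕))*(9 + 400 + 35) = (⅕ + √3/5)*444 = 444/5 + 444*√3/5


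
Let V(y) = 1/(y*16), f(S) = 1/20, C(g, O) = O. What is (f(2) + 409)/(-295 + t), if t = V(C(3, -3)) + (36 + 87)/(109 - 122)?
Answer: -1276236/949985 ≈ -1.3434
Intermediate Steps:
f(S) = 1/20
V(y) = 1/(16*y) (V(y) = (1/16)/y = 1/(16*y))
t = -5917/624 (t = (1/16)/(-3) + (36 + 87)/(109 - 122) = (1/16)*(-⅓) + 123/(-13) = -1/48 + 123*(-1/13) = -1/48 - 123/13 = -5917/624 ≈ -9.4824)
(f(2) + 409)/(-295 + t) = (1/20 + 409)/(-295 - 5917/624) = 8181/(20*(-189997/624)) = (8181/20)*(-624/189997) = -1276236/949985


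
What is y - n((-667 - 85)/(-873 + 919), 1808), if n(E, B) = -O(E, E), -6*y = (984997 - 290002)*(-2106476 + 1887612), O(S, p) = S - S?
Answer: 25351564280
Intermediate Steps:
O(S, p) = 0
y = 25351564280 (y = -(984997 - 290002)*(-2106476 + 1887612)/6 = -231665*(-218864)/2 = -⅙*(-152109385680) = 25351564280)
n(E, B) = 0 (n(E, B) = -1*0 = 0)
y - n((-667 - 85)/(-873 + 919), 1808) = 25351564280 - 1*0 = 25351564280 + 0 = 25351564280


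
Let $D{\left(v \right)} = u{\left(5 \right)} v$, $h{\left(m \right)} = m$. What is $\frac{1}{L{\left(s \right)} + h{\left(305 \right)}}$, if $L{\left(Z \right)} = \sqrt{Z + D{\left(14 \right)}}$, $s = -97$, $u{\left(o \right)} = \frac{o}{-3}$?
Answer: $\frac{915}{279436} - \frac{19 i \sqrt{3}}{279436} \approx 0.0032745 - 0.00011777 i$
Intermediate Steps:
$u{\left(o \right)} = - \frac{o}{3}$ ($u{\left(o \right)} = o \left(- \frac{1}{3}\right) = - \frac{o}{3}$)
$D{\left(v \right)} = - \frac{5 v}{3}$ ($D{\left(v \right)} = \left(- \frac{1}{3}\right) 5 v = - \frac{5 v}{3}$)
$L{\left(Z \right)} = \sqrt{- \frac{70}{3} + Z}$ ($L{\left(Z \right)} = \sqrt{Z - \frac{70}{3}} = \sqrt{- \frac{70}{3} + Z}$)
$\frac{1}{L{\left(s \right)} + h{\left(305 \right)}} = \frac{1}{\frac{\sqrt{-210 + 9 \left(-97\right)}}{3} + 305} = \frac{1}{\frac{\sqrt{-210 - 873}}{3} + 305} = \frac{1}{\frac{\sqrt{-1083}}{3} + 305} = \frac{1}{\frac{19 i \sqrt{3}}{3} + 305} = \frac{1}{305 + \frac{19 i \sqrt{3}}{3}}$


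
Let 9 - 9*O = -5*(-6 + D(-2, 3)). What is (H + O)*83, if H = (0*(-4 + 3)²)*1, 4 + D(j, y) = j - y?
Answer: -1826/3 ≈ -608.67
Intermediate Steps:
D(j, y) = -4 + j - y (D(j, y) = -4 + (j - y) = -4 + j - y)
O = -22/3 (O = 1 - (-5)*(-6 + (-4 - 2 - 1*3))/9 = 1 - (-5)*(-6 + (-4 - 2 - 3))/9 = 1 - (-5)*(-6 - 9)/9 = 1 - (-5)*(-15)/9 = 1 - ⅑*75 = 1 - 25/3 = -22/3 ≈ -7.3333)
H = 0 (H = (0*(-1)²)*1 = (0*1)*1 = 0*1 = 0)
(H + O)*83 = (0 - 22/3)*83 = -22/3*83 = -1826/3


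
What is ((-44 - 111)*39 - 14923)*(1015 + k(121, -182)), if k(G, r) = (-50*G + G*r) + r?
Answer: 571147352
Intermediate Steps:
k(G, r) = r - 50*G + G*r
((-44 - 111)*39 - 14923)*(1015 + k(121, -182)) = ((-44 - 111)*39 - 14923)*(1015 + (-182 - 50*121 + 121*(-182))) = (-155*39 - 14923)*(1015 + (-182 - 6050 - 22022)) = (-6045 - 14923)*(1015 - 28254) = -20968*(-27239) = 571147352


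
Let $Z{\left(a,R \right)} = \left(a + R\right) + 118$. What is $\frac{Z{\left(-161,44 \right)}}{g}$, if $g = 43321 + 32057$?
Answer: $\frac{1}{75378} \approx 1.3266 \cdot 10^{-5}$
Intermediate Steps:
$Z{\left(a,R \right)} = 118 + R + a$ ($Z{\left(a,R \right)} = \left(R + a\right) + 118 = 118 + R + a$)
$g = 75378$
$\frac{Z{\left(-161,44 \right)}}{g} = \frac{118 + 44 - 161}{75378} = 1 \cdot \frac{1}{75378} = \frac{1}{75378}$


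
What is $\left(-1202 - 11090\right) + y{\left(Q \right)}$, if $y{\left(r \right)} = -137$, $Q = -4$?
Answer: $-12429$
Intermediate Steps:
$\left(-1202 - 11090\right) + y{\left(Q \right)} = \left(-1202 - 11090\right) - 137 = -12292 - 137 = -12429$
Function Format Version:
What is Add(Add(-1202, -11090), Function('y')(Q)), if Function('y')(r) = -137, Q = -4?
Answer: -12429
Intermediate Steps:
Add(Add(-1202, -11090), Function('y')(Q)) = Add(Add(-1202, -11090), -137) = Add(-12292, -137) = -12429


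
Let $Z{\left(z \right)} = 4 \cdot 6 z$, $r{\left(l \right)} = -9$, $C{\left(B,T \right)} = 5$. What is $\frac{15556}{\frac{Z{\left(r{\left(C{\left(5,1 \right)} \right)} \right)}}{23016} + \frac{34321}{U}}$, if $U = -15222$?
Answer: $- \frac{227084901288}{33050837} \approx -6870.8$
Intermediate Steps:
$Z{\left(z \right)} = 24 z$
$\frac{15556}{\frac{Z{\left(r{\left(C{\left(5,1 \right)} \right)} \right)}}{23016} + \frac{34321}{U}} = \frac{15556}{\frac{24 \left(-9\right)}{23016} + \frac{34321}{-15222}} = \frac{15556}{\left(-216\right) \frac{1}{23016} + 34321 \left(- \frac{1}{15222}\right)} = \frac{15556}{- \frac{9}{959} - \frac{34321}{15222}} = \frac{15556}{- \frac{33050837}{14597898}} = 15556 \left(- \frac{14597898}{33050837}\right) = - \frac{227084901288}{33050837}$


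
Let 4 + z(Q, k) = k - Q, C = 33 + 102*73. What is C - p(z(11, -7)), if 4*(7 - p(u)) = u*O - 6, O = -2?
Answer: 14963/2 ≈ 7481.5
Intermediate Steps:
C = 7479 (C = 33 + 7446 = 7479)
z(Q, k) = -4 + k - Q (z(Q, k) = -4 + (k - Q) = -4 + k - Q)
p(u) = 17/2 + u/2 (p(u) = 7 - (u*(-2) - 6)/4 = 7 - (-2*u - 6)/4 = 7 - (-6 - 2*u)/4 = 7 + (3/2 + u/2) = 17/2 + u/2)
C - p(z(11, -7)) = 7479 - (17/2 + (-4 - 7 - 1*11)/2) = 7479 - (17/2 + (-4 - 7 - 11)/2) = 7479 - (17/2 + (½)*(-22)) = 7479 - (17/2 - 11) = 7479 - 1*(-5/2) = 7479 + 5/2 = 14963/2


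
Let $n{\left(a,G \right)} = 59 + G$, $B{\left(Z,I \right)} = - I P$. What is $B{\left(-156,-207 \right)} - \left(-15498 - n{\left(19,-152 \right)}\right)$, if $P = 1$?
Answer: $15612$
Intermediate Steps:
$B{\left(Z,I \right)} = - I$ ($B{\left(Z,I \right)} = - I 1 = - I$)
$B{\left(-156,-207 \right)} - \left(-15498 - n{\left(19,-152 \right)}\right) = \left(-1\right) \left(-207\right) - \left(-15498 - \left(59 - 152\right)\right) = 207 - \left(-15498 - -93\right) = 207 - \left(-15498 + 93\right) = 207 - -15405 = 207 + 15405 = 15612$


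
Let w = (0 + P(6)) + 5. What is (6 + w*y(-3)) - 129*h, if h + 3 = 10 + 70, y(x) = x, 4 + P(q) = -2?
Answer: -9924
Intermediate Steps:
P(q) = -6 (P(q) = -4 - 2 = -6)
w = -1 (w = (0 - 6) + 5 = -6 + 5 = -1)
h = 77 (h = -3 + (10 + 70) = -3 + 80 = 77)
(6 + w*y(-3)) - 129*h = (6 - 1*(-3)) - 129*77 = (6 + 3) - 9933 = 9 - 9933 = -9924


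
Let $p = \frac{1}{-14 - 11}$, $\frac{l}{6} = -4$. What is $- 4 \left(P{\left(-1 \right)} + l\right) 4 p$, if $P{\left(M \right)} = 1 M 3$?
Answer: $- \frac{432}{25} \approx -17.28$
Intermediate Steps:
$P{\left(M \right)} = 3 M$ ($P{\left(M \right)} = M 3 = 3 M$)
$l = -24$ ($l = 6 \left(-4\right) = -24$)
$p = - \frac{1}{25}$ ($p = \frac{1}{-25} = - \frac{1}{25} \approx -0.04$)
$- 4 \left(P{\left(-1 \right)} + l\right) 4 p = - 4 \left(3 \left(-1\right) - 24\right) 4 \left(- \frac{1}{25}\right) = - 4 \left(-3 - 24\right) 4 \left(- \frac{1}{25}\right) = - 4 \left(\left(-27\right) 4\right) \left(- \frac{1}{25}\right) = \left(-4\right) \left(-108\right) \left(- \frac{1}{25}\right) = 432 \left(- \frac{1}{25}\right) = - \frac{432}{25}$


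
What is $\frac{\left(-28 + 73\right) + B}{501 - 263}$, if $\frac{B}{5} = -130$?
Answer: $- \frac{605}{238} \approx -2.542$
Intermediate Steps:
$B = -650$ ($B = 5 \left(-130\right) = -650$)
$\frac{\left(-28 + 73\right) + B}{501 - 263} = \frac{\left(-28 + 73\right) - 650}{501 - 263} = \frac{45 - 650}{238} = \left(-605\right) \frac{1}{238} = - \frac{605}{238}$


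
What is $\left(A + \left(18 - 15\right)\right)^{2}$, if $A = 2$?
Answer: $25$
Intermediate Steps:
$\left(A + \left(18 - 15\right)\right)^{2} = \left(2 + \left(18 - 15\right)\right)^{2} = \left(2 + 3\right)^{2} = 5^{2} = 25$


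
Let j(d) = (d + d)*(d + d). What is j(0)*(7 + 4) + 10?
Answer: 10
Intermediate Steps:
j(d) = 4*d² (j(d) = (2*d)*(2*d) = 4*d²)
j(0)*(7 + 4) + 10 = (4*0²)*(7 + 4) + 10 = (4*0)*11 + 10 = 0*11 + 10 = 0 + 10 = 10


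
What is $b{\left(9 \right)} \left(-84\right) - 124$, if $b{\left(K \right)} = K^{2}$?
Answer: $-6928$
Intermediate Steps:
$b{\left(9 \right)} \left(-84\right) - 124 = 9^{2} \left(-84\right) - 124 = 81 \left(-84\right) - 124 = -6804 - 124 = -6928$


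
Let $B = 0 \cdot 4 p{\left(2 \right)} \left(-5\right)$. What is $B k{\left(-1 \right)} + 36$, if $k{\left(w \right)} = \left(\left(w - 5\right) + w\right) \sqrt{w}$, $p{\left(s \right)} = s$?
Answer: $36$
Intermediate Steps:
$k{\left(w \right)} = \sqrt{w} \left(-5 + 2 w\right)$ ($k{\left(w \right)} = \left(\left(-5 + w\right) + w\right) \sqrt{w} = \left(-5 + 2 w\right) \sqrt{w} = \sqrt{w} \left(-5 + 2 w\right)$)
$B = 0$ ($B = 0 \cdot 4 \cdot 2 \left(-5\right) = 0 \cdot 2 \left(-5\right) = 0 \left(-5\right) = 0$)
$B k{\left(-1 \right)} + 36 = 0 \sqrt{-1} \left(-5 + 2 \left(-1\right)\right) + 36 = 0 i \left(-5 - 2\right) + 36 = 0 i \left(-7\right) + 36 = 0 \left(- 7 i\right) + 36 = 0 + 36 = 36$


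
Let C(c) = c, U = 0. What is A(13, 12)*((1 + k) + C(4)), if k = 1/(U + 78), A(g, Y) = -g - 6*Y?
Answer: -33235/78 ≈ -426.09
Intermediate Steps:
k = 1/78 (k = 1/(0 + 78) = 1/78 ≈ 0.012821)
A(13, 12)*((1 + k) + C(4)) = (-1*13 - 6*12)*((1 + 1/78) + 4) = (-13 - 72)*(79/78 + 4) = -85*391/78 = -33235/78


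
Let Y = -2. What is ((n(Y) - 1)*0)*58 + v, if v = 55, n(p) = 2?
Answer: 55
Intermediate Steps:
((n(Y) - 1)*0)*58 + v = ((2 - 1)*0)*58 + 55 = (1*0)*58 + 55 = 0*58 + 55 = 0 + 55 = 55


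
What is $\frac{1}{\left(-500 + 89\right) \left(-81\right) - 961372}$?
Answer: $- \frac{1}{928081} \approx -1.0775 \cdot 10^{-6}$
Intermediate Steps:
$\frac{1}{\left(-500 + 89\right) \left(-81\right) - 961372} = \frac{1}{\left(-411\right) \left(-81\right) - 961372} = \frac{1}{33291 - 961372} = \frac{1}{-928081} = - \frac{1}{928081}$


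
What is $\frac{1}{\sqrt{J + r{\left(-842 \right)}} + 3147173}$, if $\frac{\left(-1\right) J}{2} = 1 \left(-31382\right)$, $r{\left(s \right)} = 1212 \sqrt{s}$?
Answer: $\frac{1}{3147173 + \sqrt{62764 + 1212 i \sqrt{842}}} \approx 3.1772 \cdot 10^{-7} - 7.0 \cdot 10^{-12} i$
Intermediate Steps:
$J = 62764$ ($J = - 2 \cdot 1 \left(-31382\right) = \left(-2\right) \left(-31382\right) = 62764$)
$\frac{1}{\sqrt{J + r{\left(-842 \right)}} + 3147173} = \frac{1}{\sqrt{62764 + 1212 \sqrt{-842}} + 3147173} = \frac{1}{\sqrt{62764 + 1212 i \sqrt{842}} + 3147173} = \frac{1}{3147173 + \sqrt{62764 + 1212 i \sqrt{842}}}$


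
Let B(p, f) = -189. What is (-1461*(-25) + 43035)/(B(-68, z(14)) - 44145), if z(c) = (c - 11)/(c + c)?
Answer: -4420/2463 ≈ -1.7946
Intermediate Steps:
z(c) = (-11 + c)/(2*c) (z(c) = (-11 + c)/((2*c)) = (-11 + c)*(1/(2*c)) = (-11 + c)/(2*c))
(-1461*(-25) + 43035)/(B(-68, z(14)) - 44145) = (-1461*(-25) + 43035)/(-189 - 44145) = (36525 + 43035)/(-44334) = 79560*(-1/44334) = -4420/2463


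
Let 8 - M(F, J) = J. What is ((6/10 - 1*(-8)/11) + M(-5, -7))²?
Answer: 806404/3025 ≈ 266.58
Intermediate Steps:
M(F, J) = 8 - J
((6/10 - 1*(-8)/11) + M(-5, -7))² = ((6/10 - 1*(-8)/11) + (8 - 1*(-7)))² = ((6*(⅒) + 8*(1/11)) + (8 + 7))² = ((⅗ + 8/11) + 15)² = (73/55 + 15)² = (898/55)² = 806404/3025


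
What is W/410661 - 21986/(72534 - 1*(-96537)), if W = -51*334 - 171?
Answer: -1326406589/7714540659 ≈ -0.17194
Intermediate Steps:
W = -17205 (W = -17034 - 171 = -17205)
W/410661 - 21986/(72534 - 1*(-96537)) = -17205/410661 - 21986/(72534 - 1*(-96537)) = -17205*1/410661 - 21986/(72534 + 96537) = -5735/136887 - 21986/169071 = -1326406589/7714540659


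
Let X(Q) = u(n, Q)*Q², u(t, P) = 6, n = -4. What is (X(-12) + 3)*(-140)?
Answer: -121380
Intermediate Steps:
X(Q) = 6*Q²
(X(-12) + 3)*(-140) = (6*(-12)² + 3)*(-140) = (6*144 + 3)*(-140) = (864 + 3)*(-140) = 867*(-140) = -121380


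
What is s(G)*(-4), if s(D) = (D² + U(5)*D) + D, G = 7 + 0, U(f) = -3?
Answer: -140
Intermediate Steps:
G = 7
s(D) = D² - 2*D (s(D) = (D² - 3*D) + D = D² - 2*D)
s(G)*(-4) = (7*(-2 + 7))*(-4) = (7*5)*(-4) = 35*(-4) = -140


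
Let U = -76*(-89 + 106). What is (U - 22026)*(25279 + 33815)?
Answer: -1377953892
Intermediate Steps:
U = -1292 (U = -76*17 = -1292)
(U - 22026)*(25279 + 33815) = (-1292 - 22026)*(25279 + 33815) = -23318*59094 = -1377953892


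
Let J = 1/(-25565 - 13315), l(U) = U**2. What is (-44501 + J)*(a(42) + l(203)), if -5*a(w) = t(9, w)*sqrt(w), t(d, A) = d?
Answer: -71299765687129/38880 + 1730198881*sqrt(42)/21600 ≈ -1.8333e+9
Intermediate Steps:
J = -1/38880 (J = 1/(-38880) = -1/38880 ≈ -2.5720e-5)
a(w) = -9*sqrt(w)/5
(-44501 + J)*(a(42) + l(203)) = (-44501 - 1/38880)*(-9*sqrt(42)/5 + 203**2) = -1730198881*(-9*sqrt(42)/5 + 41209)/38880 = -1730198881*(41209 - 9*sqrt(42)/5)/38880 = -71299765687129/38880 + 1730198881*sqrt(42)/21600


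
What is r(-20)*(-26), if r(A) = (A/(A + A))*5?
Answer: -65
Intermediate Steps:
r(A) = 5/2 (r(A) = (A/((2*A)))*5 = (A*(1/(2*A)))*5 = (½)*5 = 5/2)
r(-20)*(-26) = (5/2)*(-26) = -65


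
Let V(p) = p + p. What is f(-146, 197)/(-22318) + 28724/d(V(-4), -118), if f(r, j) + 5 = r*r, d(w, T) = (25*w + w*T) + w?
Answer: 78172167/2053256 ≈ 38.072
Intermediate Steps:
V(p) = 2*p
d(w, T) = 26*w + T*w (d(w, T) = (25*w + T*w) + w = 26*w + T*w)
f(r, j) = -5 + r**2 (f(r, j) = -5 + r*r = -5 + r**2)
f(-146, 197)/(-22318) + 28724/d(V(-4), -118) = (-5 + (-146)**2)/(-22318) + 28724/(((2*(-4))*(26 - 118))) = (-5 + 21316)*(-1/22318) + 28724/((-8*(-92))) = 21311*(-1/22318) + 28724/736 = -21311/22318 + 28724*(1/736) = -21311/22318 + 7181/184 = 78172167/2053256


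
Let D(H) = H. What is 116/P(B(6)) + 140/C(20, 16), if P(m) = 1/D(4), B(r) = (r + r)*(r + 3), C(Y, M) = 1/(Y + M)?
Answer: 5504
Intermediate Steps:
C(Y, M) = 1/(M + Y)
B(r) = 2*r*(3 + r) (B(r) = (2*r)*(3 + r) = 2*r*(3 + r))
P(m) = ¼ (P(m) = 1/4 = ¼)
116/P(B(6)) + 140/C(20, 16) = 116/(¼) + 140/(1/(16 + 20)) = 116*4 + 140/(1/36) = 464 + 140/(1/36) = 464 + 140*36 = 464 + 5040 = 5504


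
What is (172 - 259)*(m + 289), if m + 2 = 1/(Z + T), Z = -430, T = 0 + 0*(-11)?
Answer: -10736583/430 ≈ -24969.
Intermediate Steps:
T = 0 (T = 0 + 0 = 0)
m = -861/430 (m = -2 + 1/(-430 + 0) = -2 + 1/(-430) = -2 - 1/430 = -861/430 ≈ -2.0023)
(172 - 259)*(m + 289) = (172 - 259)*(-861/430 + 289) = -87*123409/430 = -10736583/430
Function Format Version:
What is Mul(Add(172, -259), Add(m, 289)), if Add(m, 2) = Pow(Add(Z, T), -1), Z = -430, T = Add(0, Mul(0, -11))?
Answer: Rational(-10736583, 430) ≈ -24969.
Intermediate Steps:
T = 0 (T = Add(0, 0) = 0)
m = Rational(-861, 430) (m = Add(-2, Pow(Add(-430, 0), -1)) = Add(-2, Pow(-430, -1)) = Add(-2, Rational(-1, 430)) = Rational(-861, 430) ≈ -2.0023)
Mul(Add(172, -259), Add(m, 289)) = Mul(Add(172, -259), Add(Rational(-861, 430), 289)) = Mul(-87, Rational(123409, 430)) = Rational(-10736583, 430)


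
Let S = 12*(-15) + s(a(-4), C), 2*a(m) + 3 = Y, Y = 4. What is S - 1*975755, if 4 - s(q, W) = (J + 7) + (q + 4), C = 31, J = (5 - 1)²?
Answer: -1951917/2 ≈ -9.7596e+5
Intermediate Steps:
J = 16 (J = 4² = 16)
a(m) = ½ (a(m) = -3/2 + (½)*4 = -3/2 + 2 = ½)
s(q, W) = -23 - q (s(q, W) = 4 - ((16 + 7) + (q + 4)) = 4 - (23 + (4 + q)) = 4 - (27 + q) = 4 + (-27 - q) = -23 - q)
S = -407/2 (S = 12*(-15) + (-23 - 1*½) = -180 + (-23 - ½) = -180 - 47/2 = -407/2 ≈ -203.50)
S - 1*975755 = -407/2 - 1*975755 = -407/2 - 975755 = -1951917/2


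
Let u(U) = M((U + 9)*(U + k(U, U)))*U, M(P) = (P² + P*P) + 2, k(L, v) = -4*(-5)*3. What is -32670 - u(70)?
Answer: -14766238810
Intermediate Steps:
k(L, v) = 60 (k(L, v) = 20*3 = 60)
M(P) = 2 + 2*P² (M(P) = (P² + P²) + 2 = 2*P² + 2 = 2 + 2*P²)
u(U) = U*(2 + 2*(9 + U)²*(60 + U)²) (u(U) = (2 + 2*((U + 9)*(U + 60))²)*U = (2 + 2*((9 + U)*(60 + U))²)*U = (2 + 2*((9 + U)²*(60 + U)²))*U = (2 + 2*(9 + U)²*(60 + U)²)*U = U*(2 + 2*(9 + U)²*(60 + U)²))
-32670 - u(70) = -32670 - 2*70*(1 + (540 + 70² + 69*70)²) = -32670 - 2*70*(1 + (540 + 4900 + 4830)²) = -32670 - 2*70*(1 + 10270²) = -32670 - 2*70*(1 + 105472900) = -32670 - 2*70*105472901 = -32670 - 1*14766206140 = -32670 - 14766206140 = -14766238810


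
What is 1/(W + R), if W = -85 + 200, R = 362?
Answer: 1/477 ≈ 0.0020964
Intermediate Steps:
W = 115
1/(W + R) = 1/(115 + 362) = 1/477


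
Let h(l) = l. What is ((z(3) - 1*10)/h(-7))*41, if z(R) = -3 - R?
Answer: 656/7 ≈ 93.714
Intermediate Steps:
((z(3) - 1*10)/h(-7))*41 = (((-3 - 1*3) - 1*10)/(-7))*41 = (((-3 - 3) - 10)*(-1/7))*41 = ((-6 - 10)*(-1/7))*41 = -16*(-1/7)*41 = (16/7)*41 = 656/7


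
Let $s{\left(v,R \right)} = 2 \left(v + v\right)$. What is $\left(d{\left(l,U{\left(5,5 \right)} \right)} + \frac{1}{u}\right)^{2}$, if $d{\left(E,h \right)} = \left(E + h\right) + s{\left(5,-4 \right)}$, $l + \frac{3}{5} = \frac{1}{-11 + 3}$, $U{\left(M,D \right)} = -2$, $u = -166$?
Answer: $\frac{3287072889}{11022400} \approx 298.22$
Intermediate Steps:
$s{\left(v,R \right)} = 4 v$ ($s{\left(v,R \right)} = 2 \cdot 2 v = 4 v$)
$l = - \frac{29}{40}$ ($l = - \frac{3}{5} + \frac{1}{-11 + 3} = - \frac{3}{5} + \frac{1}{-8} = - \frac{3}{5} - \frac{1}{8} = - \frac{29}{40} \approx -0.725$)
$d{\left(E,h \right)} = 20 + E + h$ ($d{\left(E,h \right)} = \left(E + h\right) + 4 \cdot 5 = \left(E + h\right) + 20 = 20 + E + h$)
$\left(d{\left(l,U{\left(5,5 \right)} \right)} + \frac{1}{u}\right)^{2} = \left(\left(20 - \frac{29}{40} - 2\right) + \frac{1}{-166}\right)^{2} = \left(\frac{691}{40} - \frac{1}{166}\right)^{2} = \left(\frac{57333}{3320}\right)^{2} = \frac{3287072889}{11022400}$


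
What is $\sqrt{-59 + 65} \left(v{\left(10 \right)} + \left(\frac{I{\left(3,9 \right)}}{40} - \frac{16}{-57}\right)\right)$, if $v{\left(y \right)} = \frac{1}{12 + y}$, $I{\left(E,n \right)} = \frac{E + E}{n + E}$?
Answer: $\frac{16987 \sqrt{6}}{50160} \approx 0.82954$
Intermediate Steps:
$I{\left(E,n \right)} = \frac{2 E}{E + n}$
$\sqrt{-59 + 65} \left(v{\left(10 \right)} + \left(\frac{I{\left(3,9 \right)}}{40} - \frac{16}{-57}\right)\right) = \sqrt{-59 + 65} \left(\frac{1}{12 + 10} + \left(\frac{2 \cdot 3 \frac{1}{3 + 9}}{40} - \frac{16}{-57}\right)\right) = \sqrt{6} \left(\frac{1}{22} + \left(2 \cdot 3 \cdot \frac{1}{12} \cdot \frac{1}{40} - - \frac{16}{57}\right)\right) = \sqrt{6} \left(\frac{1}{22} + \left(2 \cdot 3 \cdot \frac{1}{12} \cdot \frac{1}{40} + \frac{16}{57}\right)\right) = \sqrt{6} \left(\frac{1}{22} + \left(\frac{1}{2} \cdot \frac{1}{40} + \frac{16}{57}\right)\right) = \sqrt{6} \left(\frac{1}{22} + \left(\frac{1}{80} + \frac{16}{57}\right)\right) = \sqrt{6} \left(\frac{1}{22} + \frac{1337}{4560}\right) = \sqrt{6} \cdot \frac{16987}{50160} = \frac{16987 \sqrt{6}}{50160}$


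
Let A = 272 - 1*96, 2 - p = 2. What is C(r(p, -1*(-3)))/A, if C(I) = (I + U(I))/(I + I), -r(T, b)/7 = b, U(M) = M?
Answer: 1/176 ≈ 0.0056818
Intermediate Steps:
p = 0 (p = 2 - 1*2 = 2 - 2 = 0)
r(T, b) = -7*b
C(I) = 1 (C(I) = (I + I)/(I + I) = (2*I)/((2*I)) = (2*I)*(1/(2*I)) = 1)
A = 176 (A = 272 - 96 = 176)
C(r(p, -1*(-3)))/A = 1/176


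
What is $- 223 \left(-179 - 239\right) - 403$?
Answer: $92811$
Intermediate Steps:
$- 223 \left(-179 - 239\right) - 403 = \left(-223\right) \left(-418\right) - 403 = 93214 - 403 = 92811$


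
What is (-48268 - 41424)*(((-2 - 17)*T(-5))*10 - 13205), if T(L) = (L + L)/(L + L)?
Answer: 1201424340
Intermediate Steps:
T(L) = 1 (T(L) = (2*L)/((2*L)) = (2*L)*(1/(2*L)) = 1)
(-48268 - 41424)*(((-2 - 17)*T(-5))*10 - 13205) = (-48268 - 41424)*(((-2 - 17)*1)*10 - 13205) = -89692*(-19*1*10 - 13205) = -89692*(-19*10 - 13205) = -89692*(-190 - 13205) = -89692*(-13395) = 1201424340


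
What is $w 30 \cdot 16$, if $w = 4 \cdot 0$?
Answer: $0$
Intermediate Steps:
$w = 0$
$w 30 \cdot 16 = 0 \cdot 30 \cdot 16 = 0 \cdot 16 = 0$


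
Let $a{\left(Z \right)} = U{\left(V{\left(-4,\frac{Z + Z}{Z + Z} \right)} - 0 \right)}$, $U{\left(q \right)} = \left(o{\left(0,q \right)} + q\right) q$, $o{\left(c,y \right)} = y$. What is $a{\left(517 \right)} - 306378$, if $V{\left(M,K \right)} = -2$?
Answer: $-306370$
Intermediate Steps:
$U{\left(q \right)} = 2 q^{2}$ ($U{\left(q \right)} = \left(q + q\right) q = 2 q q = 2 q^{2}$)
$a{\left(Z \right)} = 8$ ($a{\left(Z \right)} = 2 \left(-2 - 0\right)^{2} = 2 \left(-2 + 0\right)^{2} = 2 \left(-2\right)^{2} = 2 \cdot 4 = 8$)
$a{\left(517 \right)} - 306378 = 8 - 306378 = -306370$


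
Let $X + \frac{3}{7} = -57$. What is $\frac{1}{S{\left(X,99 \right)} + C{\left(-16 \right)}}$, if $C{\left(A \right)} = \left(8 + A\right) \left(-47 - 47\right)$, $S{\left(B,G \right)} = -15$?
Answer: $\frac{1}{737} \approx 0.0013569$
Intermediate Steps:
$X = - \frac{402}{7}$ ($X = - \frac{3}{7} - 57 = - \frac{402}{7} \approx -57.429$)
$C{\left(A \right)} = -752 - 94 A$ ($C{\left(A \right)} = \left(8 + A\right) \left(-94\right) = -752 - 94 A$)
$\frac{1}{S{\left(X,99 \right)} + C{\left(-16 \right)}} = \frac{1}{-15 - -752} = \frac{1}{-15 + \left(-752 + 1504\right)} = \frac{1}{-15 + 752} = \frac{1}{737}$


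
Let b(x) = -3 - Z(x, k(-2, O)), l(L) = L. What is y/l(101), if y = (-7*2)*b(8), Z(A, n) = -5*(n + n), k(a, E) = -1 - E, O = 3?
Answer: 602/101 ≈ 5.9604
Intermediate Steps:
Z(A, n) = -10*n
b(x) = -43 (b(x) = -3 - (-10)*(-1 - 1*3) = -3 - (-10)*(-1 - 3) = -3 - (-10)*(-4) = -3 - 1*40 = -3 - 40 = -43)
y = 602 (y = -7*2*(-43) = -14*(-43) = 602)
y/l(101) = 602/101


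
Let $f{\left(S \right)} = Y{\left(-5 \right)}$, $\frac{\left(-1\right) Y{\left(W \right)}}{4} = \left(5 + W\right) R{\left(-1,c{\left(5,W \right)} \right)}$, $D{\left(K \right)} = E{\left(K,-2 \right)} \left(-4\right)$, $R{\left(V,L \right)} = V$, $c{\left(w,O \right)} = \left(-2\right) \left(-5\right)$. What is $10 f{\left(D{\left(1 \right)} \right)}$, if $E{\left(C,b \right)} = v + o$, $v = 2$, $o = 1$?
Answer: $0$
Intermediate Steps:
$E{\left(C,b \right)} = 3$ ($E{\left(C,b \right)} = 2 + 1 = 3$)
$c{\left(w,O \right)} = 10$
$D{\left(K \right)} = -12$ ($D{\left(K \right)} = 3 \left(-4\right) = -12$)
$Y{\left(W \right)} = 20 + 4 W$ ($Y{\left(W \right)} = - 4 \left(5 + W\right) \left(-1\right) = - 4 \left(-5 - W\right) = 20 + 4 W$)
$f{\left(S \right)} = 0$ ($f{\left(S \right)} = 20 + 4 \left(-5\right) = 20 - 20 = 0$)
$10 f{\left(D{\left(1 \right)} \right)} = 10 \cdot 0 = 0$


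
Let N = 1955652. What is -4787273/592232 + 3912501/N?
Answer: -587094310397/96516641272 ≈ -6.0828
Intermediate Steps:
-4787273/592232 + 3912501/N = -4787273/592232 + 3912501/1955652 = -4787273*1/592232 + 3912501*(1/1955652) = -4787273/592232 + 1304167/651884 = -587094310397/96516641272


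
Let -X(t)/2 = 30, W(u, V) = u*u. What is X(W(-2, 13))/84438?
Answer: -10/14073 ≈ -0.00071058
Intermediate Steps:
W(u, V) = u²
X(t) = -60 (X(t) = -2*30 = -60)
X(W(-2, 13))/84438 = -60/84438 = -60*1/84438 = -10/14073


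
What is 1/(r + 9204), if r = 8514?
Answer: 1/17718 ≈ 5.6440e-5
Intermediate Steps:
1/(r + 9204) = 1/(8514 + 9204) = 1/17718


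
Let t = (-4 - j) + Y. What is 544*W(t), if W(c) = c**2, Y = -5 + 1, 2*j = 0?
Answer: 34816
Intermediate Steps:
j = 0 (j = (1/2)*0 = 0)
Y = -4
t = -8 (t = (-4 - 1*0) - 4 = (-4 + 0) - 4 = -4 - 4 = -8)
544*W(t) = 544*(-8)**2 = 544*64 = 34816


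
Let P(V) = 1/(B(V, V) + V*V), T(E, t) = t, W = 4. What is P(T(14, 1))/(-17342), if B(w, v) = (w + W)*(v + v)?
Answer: -1/190762 ≈ -5.2421e-6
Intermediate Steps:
B(w, v) = 2*v*(4 + w) (B(w, v) = (w + 4)*(v + v) = (4 + w)*(2*v) = 2*v*(4 + w))
P(V) = 1/(V² + 2*V*(4 + V)) (P(V) = 1/(2*V*(4 + V) + V*V) = 1/(2*V*(4 + V) + V²) = 1/(V² + 2*V*(4 + V)))
P(T(14, 1))/(-17342) = (1/(1*(8 + 3*1)))/(-17342) = (1/(8 + 3))*(-1/17342) = (1/11)*(-1/17342) = -1/190762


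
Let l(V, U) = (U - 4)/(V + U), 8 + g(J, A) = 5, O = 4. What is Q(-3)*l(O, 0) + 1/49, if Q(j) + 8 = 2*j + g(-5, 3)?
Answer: 834/49 ≈ 17.020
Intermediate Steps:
g(J, A) = -3 (g(J, A) = -8 + 5 = -3)
l(V, U) = (-4 + U)/(U + V)
Q(j) = -11 + 2*j (Q(j) = -8 + (2*j - 3) = -8 + (-3 + 2*j) = -11 + 2*j)
Q(-3)*l(O, 0) + 1/49 = (-11 + 2*(-3))*((-4 + 0)/(0 + 4)) + 1/49 = (-11 - 6)*(-4/4) + 1/49 = -17*(-4)/4 + 1/49 = -17*(-1) + 1/49 = 17 + 1/49 = 834/49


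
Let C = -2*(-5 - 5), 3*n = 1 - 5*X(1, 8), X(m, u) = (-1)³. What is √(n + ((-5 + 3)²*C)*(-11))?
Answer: I*√878 ≈ 29.631*I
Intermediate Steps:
X(m, u) = -1
n = 2 (n = (1 - 5*(-1))/3 = (1 + 5)/3 = (⅓)*6 = 2)
C = 20 (C = -2*(-10) = 20)
√(n + ((-5 + 3)²*C)*(-11)) = √(2 + ((-5 + 3)²*20)*(-11)) = √(2 + ((-2)²*20)*(-11)) = √(2 + (4*20)*(-11)) = √(2 + 80*(-11)) = √(2 - 880) = √(-878) = I*√878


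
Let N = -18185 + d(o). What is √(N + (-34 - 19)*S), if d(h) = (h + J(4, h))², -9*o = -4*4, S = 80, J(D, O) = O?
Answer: 7*I*√37049/9 ≈ 149.71*I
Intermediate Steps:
o = 16/9 (o = -(-1)*4*4/9 = -(-1)*16/9 = -⅑*(-16) = 16/9 ≈ 1.7778)
d(h) = 4*h² (d(h) = (h + h)² = (2*h)² = 4*h²)
N = -1471961/81 (N = -18185 + 4*(16/9)² = -18185 + 4*(256/81) = -18185 + 1024/81 = -1471961/81 ≈ -18172.)
√(N + (-34 - 19)*S) = √(-1471961/81 + (-34 - 19)*80) = √(-1471961/81 - 53*80) = √(-1471961/81 - 4240) = √(-1815401/81) = 7*I*√37049/9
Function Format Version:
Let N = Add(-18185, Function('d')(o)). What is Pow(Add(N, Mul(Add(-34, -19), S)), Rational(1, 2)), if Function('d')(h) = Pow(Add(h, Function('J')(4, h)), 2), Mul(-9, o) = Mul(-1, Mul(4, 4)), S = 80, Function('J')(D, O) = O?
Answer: Mul(Rational(7, 9), I, Pow(37049, Rational(1, 2))) ≈ Mul(149.71, I)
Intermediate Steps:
o = Rational(16, 9) (o = Mul(Rational(-1, 9), Mul(-1, Mul(4, 4))) = Mul(Rational(-1, 9), Mul(-1, 16)) = Mul(Rational(-1, 9), -16) = Rational(16, 9) ≈ 1.7778)
Function('d')(h) = Mul(4, Pow(h, 2)) (Function('d')(h) = Pow(Add(h, h), 2) = Pow(Mul(2, h), 2) = Mul(4, Pow(h, 2)))
N = Rational(-1471961, 81) (N = Add(-18185, Mul(4, Pow(Rational(16, 9), 2))) = Add(-18185, Mul(4, Rational(256, 81))) = Add(-18185, Rational(1024, 81)) = Rational(-1471961, 81) ≈ -18172.)
Pow(Add(N, Mul(Add(-34, -19), S)), Rational(1, 2)) = Pow(Add(Rational(-1471961, 81), Mul(Add(-34, -19), 80)), Rational(1, 2)) = Pow(Add(Rational(-1471961, 81), Mul(-53, 80)), Rational(1, 2)) = Pow(Add(Rational(-1471961, 81), -4240), Rational(1, 2)) = Pow(Rational(-1815401, 81), Rational(1, 2)) = Mul(Rational(7, 9), I, Pow(37049, Rational(1, 2)))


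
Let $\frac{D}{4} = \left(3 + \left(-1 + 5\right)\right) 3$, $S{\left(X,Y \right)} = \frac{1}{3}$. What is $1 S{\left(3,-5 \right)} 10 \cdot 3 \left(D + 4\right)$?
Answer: $880$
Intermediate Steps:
$S{\left(X,Y \right)} = \frac{1}{3}$
$D = 84$ ($D = 4 \left(3 + \left(-1 + 5\right)\right) 3 = 4 \left(3 + 4\right) 3 = 4 \cdot 7 \cdot 3 = 4 \cdot 21 = 84$)
$1 S{\left(3,-5 \right)} 10 \cdot 3 \left(D + 4\right) = 1 \cdot \frac{1}{3} \cdot 10 \cdot 3 \left(84 + 4\right) = \frac{1}{3} \cdot 10 \cdot 3 \cdot 88 = \frac{10}{3} \cdot 264 = 880$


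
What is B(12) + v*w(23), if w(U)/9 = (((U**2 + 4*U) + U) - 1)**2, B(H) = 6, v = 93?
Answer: 346056819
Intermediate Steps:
w(U) = 9*(-1 + U**2 + 5*U)**2 (w(U) = 9*(((U**2 + 4*U) + U) - 1)**2 = 9*((U**2 + 5*U) - 1)**2 = 9*(-1 + U**2 + 5*U)**2)
B(12) + v*w(23) = 6 + 93*(9*(-1 + 23**2 + 5*23)**2) = 6 + 93*(9*(-1 + 529 + 115)**2) = 6 + 93*(9*643**2) = 6 + 93*(9*413449) = 6 + 93*3721041 = 6 + 346056813 = 346056819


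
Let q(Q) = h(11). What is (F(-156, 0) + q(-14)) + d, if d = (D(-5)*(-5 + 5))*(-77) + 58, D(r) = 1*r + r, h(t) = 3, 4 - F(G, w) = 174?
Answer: -109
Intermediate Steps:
F(G, w) = -170 (F(G, w) = 4 - 1*174 = 4 - 174 = -170)
D(r) = 2*r (D(r) = r + r = 2*r)
q(Q) = 3
d = 58 (d = ((2*(-5))*(-5 + 5))*(-77) + 58 = -10*0*(-77) + 58 = 0*(-77) + 58 = 0 + 58 = 58)
(F(-156, 0) + q(-14)) + d = (-170 + 3) + 58 = -167 + 58 = -109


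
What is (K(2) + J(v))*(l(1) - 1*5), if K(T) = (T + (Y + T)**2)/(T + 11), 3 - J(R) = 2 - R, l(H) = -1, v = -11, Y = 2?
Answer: 672/13 ≈ 51.692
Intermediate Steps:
J(R) = 1 + R (J(R) = 3 - (2 - R) = 3 + (-2 + R) = 1 + R)
K(T) = (T + (2 + T)**2)/(11 + T) (K(T) = (T + (2 + T)**2)/(T + 11) = (T + (2 + T)**2)/(11 + T))
(K(2) + J(v))*(l(1) - 1*5) = ((2 + (2 + 2)**2)/(11 + 2) + (1 - 11))*(-1 - 1*5) = ((2 + 4**2)/13 - 10)*(-1 - 5) = ((2 + 16)/13 - 10)*(-6) = ((1/13)*18 - 10)*(-6) = (18/13 - 10)*(-6) = -112/13*(-6) = 672/13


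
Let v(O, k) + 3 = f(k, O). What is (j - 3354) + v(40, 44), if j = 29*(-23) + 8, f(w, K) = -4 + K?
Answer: -3980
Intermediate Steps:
v(O, k) = -7 + O (v(O, k) = -3 + (-4 + O) = -7 + O)
j = -659 (j = -667 + 8 = -659)
(j - 3354) + v(40, 44) = (-659 - 3354) + (-7 + 40) = -4013 + 33 = -3980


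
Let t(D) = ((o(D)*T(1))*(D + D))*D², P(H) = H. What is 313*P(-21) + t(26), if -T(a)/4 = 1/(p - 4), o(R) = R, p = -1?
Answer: 3622943/5 ≈ 7.2459e+5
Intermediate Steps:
T(a) = ⅘ (T(a) = -4/(-1 - 4) = -4/(-5) = -4*(-⅕) = ⅘)
t(D) = 8*D⁴/5 (t(D) = ((D*(⅘))*(D + D))*D² = ((4*D/5)*(2*D))*D² = (8*D²/5)*D² = 8*D⁴/5)
313*P(-21) + t(26) = 313*(-21) + (8/5)*26⁴ = -6573 + (8/5)*456976 = -6573 + 3655808/5 = 3622943/5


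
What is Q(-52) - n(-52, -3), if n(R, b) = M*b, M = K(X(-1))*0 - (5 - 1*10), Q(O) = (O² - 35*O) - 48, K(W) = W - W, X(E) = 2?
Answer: 4491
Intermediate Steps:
K(W) = 0
Q(O) = -48 + O² - 35*O
M = 5 (M = 0*0 - (5 - 1*10) = 0 - (5 - 10) = 0 - 1*(-5) = 0 + 5 = 5)
n(R, b) = 5*b
Q(-52) - n(-52, -3) = (-48 + (-52)² - 35*(-52)) - 5*(-3) = (-48 + 2704 + 1820) - 1*(-15) = 4476 + 15 = 4491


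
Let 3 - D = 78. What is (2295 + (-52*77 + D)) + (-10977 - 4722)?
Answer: -17483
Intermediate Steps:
D = -75 (D = 3 - 1*78 = 3 - 78 = -75)
(2295 + (-52*77 + D)) + (-10977 - 4722) = (2295 + (-52*77 - 75)) + (-10977 - 4722) = (2295 + (-4004 - 75)) - 15699 = (2295 - 4079) - 15699 = -1784 - 15699 = -17483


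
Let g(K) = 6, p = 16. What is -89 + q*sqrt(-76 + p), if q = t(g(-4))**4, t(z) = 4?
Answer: -89 + 512*I*sqrt(15) ≈ -89.0 + 1983.0*I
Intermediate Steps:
q = 256 (q = 4**4 = 256)
-89 + q*sqrt(-76 + p) = -89 + 256*sqrt(-76 + 16) = -89 + 256*sqrt(-60) = -89 + 256*(2*I*sqrt(15)) = -89 + 512*I*sqrt(15)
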